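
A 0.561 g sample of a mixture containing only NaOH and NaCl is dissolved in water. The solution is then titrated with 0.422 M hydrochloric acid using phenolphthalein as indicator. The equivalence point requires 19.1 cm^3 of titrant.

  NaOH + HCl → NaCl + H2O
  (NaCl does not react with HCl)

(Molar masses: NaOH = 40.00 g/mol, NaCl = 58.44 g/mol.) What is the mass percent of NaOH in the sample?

57.5 %

n(HCl) = 0.0191 × 0.422 = 8.06 × 10^-3 mol
Let x = n(NaOH), y = n(NaCl).
Titrant: 1x = 8.06 × 10^-3;  mass: 40.00x + 58.44y = 0.561
Solving, x = 8.06 × 10^-3 mol, y = 4.08 × 10^-3 mol
mass of NaOH = 8.06 × 10^-3 × 40.00 = 0.322 g
% NaOH = 0.322 / 0.561 × 100 = 57.5 %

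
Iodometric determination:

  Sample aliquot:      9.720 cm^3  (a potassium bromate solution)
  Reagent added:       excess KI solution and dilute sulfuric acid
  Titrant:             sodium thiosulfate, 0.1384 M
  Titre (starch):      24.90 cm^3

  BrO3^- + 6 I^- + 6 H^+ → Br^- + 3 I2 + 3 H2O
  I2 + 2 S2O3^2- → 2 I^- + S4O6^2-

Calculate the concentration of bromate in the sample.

n(S2O3^2-) = 0.02490 × 0.1384 = 3.446 × 10^-3 mol
n(I2) = n(S2O3^2-)/2 = 1.723 × 10^-3 mol
From the 1:3 ratio, n(BrO3^-) in the aliquot = 1/3 × 1.723 × 10^-3 = 5.744 × 10^-4 mol
[BrO3^-] = 5.744 × 10^-4 / 0.009720 = 0.05909 mol/L

0.05909 M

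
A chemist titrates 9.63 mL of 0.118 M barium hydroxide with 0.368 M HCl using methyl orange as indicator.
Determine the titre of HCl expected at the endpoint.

6.18 mL

Ba(OH)2 + 2 HCl → BaCl2 + 2 H2O
n(Ba(OH)2) = 0.00963 L × 0.118 mol/L = 1.14 × 10^-3 mol
From the 2:1 stoichiometry, n(HCl) = 2/1 × 1.14 × 10^-3 = 2.27 × 10^-3 mol
V(HCl) = 2.27 × 10^-3 mol / 0.368 mol/L = 0.00618 L = 6.18 mL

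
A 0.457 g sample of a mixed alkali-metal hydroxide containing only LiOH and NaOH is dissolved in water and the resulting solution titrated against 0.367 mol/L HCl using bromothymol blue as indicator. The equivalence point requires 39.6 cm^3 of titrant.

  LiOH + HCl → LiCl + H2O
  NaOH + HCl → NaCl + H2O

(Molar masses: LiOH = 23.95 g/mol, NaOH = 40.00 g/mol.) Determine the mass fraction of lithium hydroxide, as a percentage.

n(HCl) = 0.0396 × 0.367 = 0.0145 mol
Let x = n(LiOH), y = n(NaOH).
Titrant: 1x + 1y = 0.0145;  mass: 23.95x + 40.00y = 0.457
Solving, x = 7.75 × 10^-3 mol, y = 6.79 × 10^-3 mol
mass of LiOH = 7.75 × 10^-3 × 23.95 = 0.186 g
% LiOH = 0.186 / 0.457 × 100 = 40.6 %

40.6 %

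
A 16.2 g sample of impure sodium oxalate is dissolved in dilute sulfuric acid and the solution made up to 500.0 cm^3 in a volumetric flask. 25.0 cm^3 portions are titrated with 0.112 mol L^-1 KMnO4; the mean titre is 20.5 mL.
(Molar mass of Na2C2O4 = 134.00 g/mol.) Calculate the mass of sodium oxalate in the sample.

2 MnO4^- + 5 C2O4^2- + 16 H^+ → 2 Mn^2+ + 10 CO2 + 8 H2O
n(KMnO4) per titration = 0.0205 × 0.112 = 2.30 × 10^-3 mol
From the 5:2 ratio, n(Na2C2O4) in each aliquot = 5/2 × 2.30 × 10^-3 = 5.74 × 10^-3 mol
n(Na2C2O4) in the whole flask = 5.74 × 10^-3 × 500.0/25.0 = 0.115 mol
mass of Na2C2O4 = 0.115 × 134.00 = 15.4 g

15.4 g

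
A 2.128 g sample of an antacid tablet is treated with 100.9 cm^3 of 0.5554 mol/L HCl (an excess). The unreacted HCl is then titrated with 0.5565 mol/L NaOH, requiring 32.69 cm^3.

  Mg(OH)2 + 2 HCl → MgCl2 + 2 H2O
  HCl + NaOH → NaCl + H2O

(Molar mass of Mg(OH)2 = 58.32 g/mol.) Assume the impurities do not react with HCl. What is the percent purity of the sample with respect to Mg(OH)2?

n(HCl) added = 0.1009 × 0.5554 = 0.05604 mol
n(NaOH) used in back-titration = 0.03269 × 0.5565 = 0.01819 mol
n(HCl) left over = 0.01819 mol (1:1 ratio)
n(HCl) consumed by analyte = 0.05604 − 0.01819 = 0.03785 mol
From the 1:2 ratio, n(Mg(OH)2) = 1/2 × 0.03785 = 0.01892 mol
mass of Mg(OH)2 = 0.01892 × 58.32 = 1.104 g
% Mg(OH)2 = 1.104 / 2.128 × 100 = 51.86 %

51.86 %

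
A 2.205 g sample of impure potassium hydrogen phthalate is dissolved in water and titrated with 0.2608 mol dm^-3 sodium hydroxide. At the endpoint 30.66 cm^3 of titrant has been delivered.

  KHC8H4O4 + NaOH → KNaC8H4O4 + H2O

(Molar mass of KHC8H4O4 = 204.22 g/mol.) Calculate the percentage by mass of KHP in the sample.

n(NaOH) = 0.03066 L × 0.2608 mol/L = 7.996 × 10^-3 mol
n(KHC8H4O4) = 7.996 × 10^-3 mol (1:1 ratio)
mass of KHC8H4O4 = 7.996 × 10^-3 × 204.22 g/mol = 1.633 g
% KHC8H4O4 = 1.633 / 2.205 × 100 = 74.06 %

74.06 %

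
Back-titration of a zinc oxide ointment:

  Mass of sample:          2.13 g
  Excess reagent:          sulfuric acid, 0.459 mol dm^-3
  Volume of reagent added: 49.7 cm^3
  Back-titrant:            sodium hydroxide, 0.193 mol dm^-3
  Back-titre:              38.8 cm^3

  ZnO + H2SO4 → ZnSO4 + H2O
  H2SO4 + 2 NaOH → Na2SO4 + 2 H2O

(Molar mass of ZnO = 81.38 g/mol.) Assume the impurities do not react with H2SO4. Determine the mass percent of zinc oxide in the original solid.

72.9 %

n(H2SO4) added = 0.0497 × 0.459 = 0.0228 mol
n(NaOH) used in back-titration = 0.0388 × 0.193 = 7.49 × 10^-3 mol
From the 1:2 ratio, n(H2SO4) left over = 1/2 × 7.49 × 10^-3 = 3.74 × 10^-3 mol
n(H2SO4) consumed by analyte = 0.0228 − 3.74 × 10^-3 = 0.0191 mol
n(ZnO) = 0.0191 mol (1:1 ratio)
mass of ZnO = 0.0191 × 81.38 = 1.55 g
% ZnO = 1.55 / 2.13 × 100 = 72.9 %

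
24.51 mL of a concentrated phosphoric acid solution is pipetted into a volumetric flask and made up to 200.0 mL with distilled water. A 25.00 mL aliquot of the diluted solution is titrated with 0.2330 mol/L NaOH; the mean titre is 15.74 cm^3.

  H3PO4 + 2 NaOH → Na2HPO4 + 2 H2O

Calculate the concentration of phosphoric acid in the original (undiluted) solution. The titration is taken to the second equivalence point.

n(NaOH) = 0.01574 × 0.2330 = 3.667 × 10^-3 mol
From the 1:2 ratio, n(H3PO4) in the aliquot = 1/2 × 3.667 × 10^-3 = 1.834 × 10^-3 mol
[H3PO4]_dilute = 1.834 × 10^-3 / 0.02500 = 0.07335 mol/L
Dilution factor = 200.0 / 24.51 = 8.160
[H3PO4]_stock = 0.07335 × 8.160 = 0.5985 mol/L

0.5985 mol/L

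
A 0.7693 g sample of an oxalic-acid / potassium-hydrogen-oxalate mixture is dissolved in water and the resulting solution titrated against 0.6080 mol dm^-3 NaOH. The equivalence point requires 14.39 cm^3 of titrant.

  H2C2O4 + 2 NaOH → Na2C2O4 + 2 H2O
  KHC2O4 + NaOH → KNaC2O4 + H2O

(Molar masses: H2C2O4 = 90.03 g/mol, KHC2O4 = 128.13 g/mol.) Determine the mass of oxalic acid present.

0.1905 g

n(NaOH) = 0.01439 × 0.6080 = 8.749 × 10^-3 mol
Let x = n(H2C2O4), y = n(KHC2O4).
Titrant: 2x + 1y = 8.749 × 10^-3;  mass: 90.03x + 128.13y = 0.7693
Solving, x = 2.116 × 10^-3 mol, y = 4.517 × 10^-3 mol
mass of H2C2O4 = 2.116 × 10^-3 × 90.03 = 0.1905 g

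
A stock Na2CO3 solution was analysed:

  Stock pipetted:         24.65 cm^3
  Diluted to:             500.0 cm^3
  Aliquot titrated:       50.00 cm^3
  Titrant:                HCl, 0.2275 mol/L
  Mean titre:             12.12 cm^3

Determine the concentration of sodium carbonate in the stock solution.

Na2CO3 + 2 HCl → 2 NaCl + H2O + CO2
n(HCl) = 0.01212 × 0.2275 = 2.757 × 10^-3 mol
From the 1:2 ratio, n(Na2CO3) in the aliquot = 1/2 × 2.757 × 10^-3 = 1.379 × 10^-3 mol
[Na2CO3]_dilute = 1.379 × 10^-3 / 0.05000 = 0.02757 mol/L
Dilution factor = 500.0 / 24.65 = 20.28
[Na2CO3]_stock = 0.02757 × 20.28 = 0.5593 mol/L

0.5593 mol/L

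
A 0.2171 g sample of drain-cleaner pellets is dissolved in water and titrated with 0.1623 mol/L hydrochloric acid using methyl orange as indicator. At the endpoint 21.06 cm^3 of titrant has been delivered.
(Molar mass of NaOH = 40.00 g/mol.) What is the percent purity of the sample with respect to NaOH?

NaOH + HCl → NaCl + H2O
n(HCl) = 0.02106 L × 0.1623 mol/L = 3.418 × 10^-3 mol
n(NaOH) = 3.418 × 10^-3 mol (1:1 ratio)
mass of NaOH = 3.418 × 10^-3 × 40.00 g/mol = 0.1367 g
% NaOH = 0.1367 / 0.2171 × 100 = 62.98 %

62.98 %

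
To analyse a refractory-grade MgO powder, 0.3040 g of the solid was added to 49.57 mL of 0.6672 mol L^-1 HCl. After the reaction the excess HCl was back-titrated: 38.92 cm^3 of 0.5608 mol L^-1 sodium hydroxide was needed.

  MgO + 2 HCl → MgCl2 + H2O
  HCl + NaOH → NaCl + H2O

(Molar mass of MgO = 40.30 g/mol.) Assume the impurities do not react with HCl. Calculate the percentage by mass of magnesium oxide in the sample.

n(HCl) added = 0.04957 × 0.6672 = 0.03307 mol
n(NaOH) used in back-titration = 0.03892 × 0.5608 = 0.02183 mol
n(HCl) left over = 0.02183 mol (1:1 ratio)
n(HCl) consumed by analyte = 0.03307 − 0.02183 = 0.01125 mol
From the 1:2 ratio, n(MgO) = 1/2 × 0.01125 = 5.623 × 10^-3 mol
mass of MgO = 5.623 × 10^-3 × 40.30 = 0.2266 g
% MgO = 0.2266 / 0.3040 × 100 = 74.55 %

74.55 %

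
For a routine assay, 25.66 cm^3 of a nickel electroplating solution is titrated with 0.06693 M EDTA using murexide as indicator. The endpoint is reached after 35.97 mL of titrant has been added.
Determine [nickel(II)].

0.09382 M

Ni^2+ + EDTA^4- → [Ni(EDTA)]^2-
n(EDTA) = 0.03597 L × 0.06693 mol/L = 2.407 × 10^-3 mol
n(Ni2+) = 2.407 × 10^-3 mol (1:1 mole ratio)
[Ni2+] = 2.407 × 10^-3 mol / 0.02566 L = 0.09382 mol/L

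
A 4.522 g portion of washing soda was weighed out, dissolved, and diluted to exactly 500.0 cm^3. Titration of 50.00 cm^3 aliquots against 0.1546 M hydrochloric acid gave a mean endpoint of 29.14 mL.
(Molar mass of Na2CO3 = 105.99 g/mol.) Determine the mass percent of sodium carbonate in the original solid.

Na2CO3 + 2 HCl → 2 NaCl + H2O + CO2
n(HCl) per titration = 0.02914 × 0.1546 = 4.505 × 10^-3 mol
From the 1:2 ratio, n(Na2CO3) in each aliquot = 1/2 × 4.505 × 10^-3 = 2.253 × 10^-3 mol
n(Na2CO3) in the whole flask = 2.253 × 10^-3 × 500.0/50.00 = 0.02253 mol
mass of Na2CO3 = 0.02253 × 105.99 = 2.387 g
% Na2CO3 = 2.387 / 4.522 × 100 = 52.80 %

52.80 %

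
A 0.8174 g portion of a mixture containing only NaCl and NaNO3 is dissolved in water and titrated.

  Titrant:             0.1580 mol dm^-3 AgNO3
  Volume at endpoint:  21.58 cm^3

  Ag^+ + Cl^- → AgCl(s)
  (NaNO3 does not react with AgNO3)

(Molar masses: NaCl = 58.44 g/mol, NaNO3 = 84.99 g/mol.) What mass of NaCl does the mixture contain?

0.1993 g

n(AgNO3) = 0.02158 × 0.1580 = 3.410 × 10^-3 mol
Let x = n(NaCl), y = n(NaNO3).
Titrant: 1x = 3.410 × 10^-3;  mass: 58.44x + 84.99y = 0.8174
Solving, x = 3.410 × 10^-3 mol, y = 7.273 × 10^-3 mol
mass of NaCl = 3.410 × 10^-3 × 58.44 = 0.1993 g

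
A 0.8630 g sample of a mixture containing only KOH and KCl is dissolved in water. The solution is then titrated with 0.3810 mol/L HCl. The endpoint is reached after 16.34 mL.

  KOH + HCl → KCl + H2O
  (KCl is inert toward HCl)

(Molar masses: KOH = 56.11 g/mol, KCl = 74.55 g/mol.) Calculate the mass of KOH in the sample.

n(HCl) = 0.01634 × 0.3810 = 6.226 × 10^-3 mol
Let x = n(KOH), y = n(KCl).
Titrant: 1x = 6.226 × 10^-3;  mass: 56.11x + 74.55y = 0.8630
Solving, x = 6.226 × 10^-3 mol, y = 6.890 × 10^-3 mol
mass of KOH = 6.226 × 10^-3 × 56.11 = 0.3493 g

0.3493 g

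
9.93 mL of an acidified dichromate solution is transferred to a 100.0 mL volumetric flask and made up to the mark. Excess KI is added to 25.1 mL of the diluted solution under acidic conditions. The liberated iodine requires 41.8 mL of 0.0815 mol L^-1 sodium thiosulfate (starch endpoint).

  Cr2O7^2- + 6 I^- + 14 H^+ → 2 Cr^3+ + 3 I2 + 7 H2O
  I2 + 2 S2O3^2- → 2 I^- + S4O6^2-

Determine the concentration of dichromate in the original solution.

0.228 mol/L

n(S2O3^2-) = 0.0418 × 0.0815 = 3.41 × 10^-3 mol
n(I2) = n(S2O3^2-)/2 = 1.70 × 10^-3 mol
From the 1:3 ratio, n(Cr2O7^2-) in the aliquot = 1/3 × 1.70 × 10^-3 = 5.68 × 10^-4 mol
[Cr2O7^2-]_dilute = 5.68 × 10^-4 / 0.0251 = 0.0226 mol/L
[Cr2O7^2-]_original = 0.0226 × 100.0/9.93 = 0.228 mol/L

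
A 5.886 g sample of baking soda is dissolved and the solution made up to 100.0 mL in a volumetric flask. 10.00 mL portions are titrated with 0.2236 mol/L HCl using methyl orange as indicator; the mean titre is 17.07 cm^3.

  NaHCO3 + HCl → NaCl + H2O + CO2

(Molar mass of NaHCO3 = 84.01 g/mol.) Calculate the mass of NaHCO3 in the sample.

3.207 g

n(HCl) per titration = 0.01707 × 0.2236 = 3.817 × 10^-3 mol
n(NaHCO3) in each aliquot = 3.817 × 10^-3 mol (1:1 ratio)
n(NaHCO3) in the whole flask = 3.817 × 10^-3 × 100.0/10.00 = 0.03817 mol
mass of NaHCO3 = 0.03817 × 84.01 = 3.207 g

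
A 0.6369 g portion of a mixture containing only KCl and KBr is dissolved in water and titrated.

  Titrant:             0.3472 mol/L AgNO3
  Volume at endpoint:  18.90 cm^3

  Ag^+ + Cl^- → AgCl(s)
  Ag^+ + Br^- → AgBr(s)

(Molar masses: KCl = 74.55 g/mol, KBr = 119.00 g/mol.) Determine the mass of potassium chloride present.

0.2415 g

n(AgNO3) = 0.01890 × 0.3472 = 6.562 × 10^-3 mol
Let x = n(KCl), y = n(KBr).
Titrant: 1x + 1y = 6.562 × 10^-3;  mass: 74.55x + 119.00y = 0.6369
Solving, x = 3.239 × 10^-3 mol, y = 3.323 × 10^-3 mol
mass of KCl = 3.239 × 10^-3 × 74.55 = 0.2415 g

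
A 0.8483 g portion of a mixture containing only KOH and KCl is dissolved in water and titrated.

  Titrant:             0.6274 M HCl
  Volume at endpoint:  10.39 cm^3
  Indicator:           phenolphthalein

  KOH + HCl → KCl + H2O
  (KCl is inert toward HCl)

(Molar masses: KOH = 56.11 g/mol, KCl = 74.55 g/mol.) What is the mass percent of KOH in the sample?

43.12 %

n(HCl) = 0.01039 × 0.6274 = 6.519 × 10^-3 mol
Let x = n(KOH), y = n(KCl).
Titrant: 1x = 6.519 × 10^-3;  mass: 56.11x + 74.55y = 0.8483
Solving, x = 6.519 × 10^-3 mol, y = 6.473 × 10^-3 mol
mass of KOH = 6.519 × 10^-3 × 56.11 = 0.3658 g
% KOH = 0.3658 / 0.8483 × 100 = 43.12 %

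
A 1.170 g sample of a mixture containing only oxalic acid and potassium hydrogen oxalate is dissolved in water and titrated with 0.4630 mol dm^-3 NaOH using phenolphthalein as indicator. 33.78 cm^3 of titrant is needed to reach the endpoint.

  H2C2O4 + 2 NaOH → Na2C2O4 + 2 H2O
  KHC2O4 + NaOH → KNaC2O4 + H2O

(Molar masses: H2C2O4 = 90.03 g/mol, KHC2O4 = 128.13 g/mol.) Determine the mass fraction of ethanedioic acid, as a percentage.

38.60 %

n(NaOH) = 0.03378 × 0.4630 = 0.01564 mol
Let x = n(H2C2O4), y = n(KHC2O4).
Titrant: 2x + 1y = 0.01564;  mass: 90.03x + 128.13y = 1.170
Solving, x = 5.017 × 10^-3 mol, y = 5.606 × 10^-3 mol
mass of H2C2O4 = 5.017 × 10^-3 × 90.03 = 0.4517 g
% H2C2O4 = 0.4517 / 1.170 × 100 = 38.60 %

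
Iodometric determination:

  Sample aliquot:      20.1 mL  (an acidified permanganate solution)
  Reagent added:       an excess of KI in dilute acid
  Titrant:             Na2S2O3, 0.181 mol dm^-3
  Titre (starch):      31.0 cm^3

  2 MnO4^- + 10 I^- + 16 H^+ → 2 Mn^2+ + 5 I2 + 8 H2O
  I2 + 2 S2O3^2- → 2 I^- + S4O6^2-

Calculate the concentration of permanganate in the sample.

0.0558 mol/L

n(S2O3^2-) = 0.0310 × 0.181 = 5.61 × 10^-3 mol
n(I2) = n(S2O3^2-)/2 = 2.81 × 10^-3 mol
From the 2:5 ratio, n(MnO4^-) in the aliquot = 2/5 × 2.81 × 10^-3 = 1.12 × 10^-3 mol
[MnO4^-] = 1.12 × 10^-3 / 0.0201 = 0.0558 mol/L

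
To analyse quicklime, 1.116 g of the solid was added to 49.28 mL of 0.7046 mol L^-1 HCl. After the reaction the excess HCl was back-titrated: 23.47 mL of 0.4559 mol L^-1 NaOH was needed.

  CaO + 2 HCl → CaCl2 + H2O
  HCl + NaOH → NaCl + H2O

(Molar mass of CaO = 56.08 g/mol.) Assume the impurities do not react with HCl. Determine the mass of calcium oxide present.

0.6736 g

n(HCl) added = 0.04928 × 0.7046 = 0.03472 mol
n(NaOH) used in back-titration = 0.02347 × 0.4559 = 0.01070 mol
n(HCl) left over = 0.01070 mol (1:1 ratio)
n(HCl) consumed by analyte = 0.03472 − 0.01070 = 0.02402 mol
From the 1:2 ratio, n(CaO) = 1/2 × 0.02402 = 0.01201 mol
mass of CaO = 0.01201 × 56.08 = 0.6736 g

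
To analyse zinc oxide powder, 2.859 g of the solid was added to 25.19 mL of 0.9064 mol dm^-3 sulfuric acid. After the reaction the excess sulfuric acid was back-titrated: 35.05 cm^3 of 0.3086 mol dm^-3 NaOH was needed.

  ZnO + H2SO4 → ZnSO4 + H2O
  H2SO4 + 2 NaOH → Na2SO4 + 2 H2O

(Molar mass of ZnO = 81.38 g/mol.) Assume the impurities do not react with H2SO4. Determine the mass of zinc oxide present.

n(H2SO4) added = 0.02519 × 0.9064 = 0.02283 mol
n(NaOH) used in back-titration = 0.03505 × 0.3086 = 0.01082 mol
From the 1:2 ratio, n(H2SO4) left over = 1/2 × 0.01082 = 5.408 × 10^-3 mol
n(H2SO4) consumed by analyte = 0.02283 − 5.408 × 10^-3 = 0.01742 mol
n(ZnO) = 0.01742 mol (1:1 ratio)
mass of ZnO = 0.01742 × 81.38 = 1.418 g

1.418 g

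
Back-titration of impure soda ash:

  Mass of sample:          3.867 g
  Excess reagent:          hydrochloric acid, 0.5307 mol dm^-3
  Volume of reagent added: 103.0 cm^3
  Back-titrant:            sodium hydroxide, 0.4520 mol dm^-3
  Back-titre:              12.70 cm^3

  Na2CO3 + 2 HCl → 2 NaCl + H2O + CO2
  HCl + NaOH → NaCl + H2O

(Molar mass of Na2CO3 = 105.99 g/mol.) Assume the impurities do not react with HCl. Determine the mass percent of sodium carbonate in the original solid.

67.04 %

n(HCl) added = 0.1030 × 0.5307 = 0.05466 mol
n(NaOH) used in back-titration = 0.01270 × 0.4520 = 5.740 × 10^-3 mol
n(HCl) left over = 5.740 × 10^-3 mol (1:1 ratio)
n(HCl) consumed by analyte = 0.05466 − 5.740 × 10^-3 = 0.04892 mol
From the 1:2 ratio, n(Na2CO3) = 1/2 × 0.04892 = 0.02446 mol
mass of Na2CO3 = 0.02446 × 105.99 = 2.593 g
% Na2CO3 = 2.593 / 3.867 × 100 = 67.04 %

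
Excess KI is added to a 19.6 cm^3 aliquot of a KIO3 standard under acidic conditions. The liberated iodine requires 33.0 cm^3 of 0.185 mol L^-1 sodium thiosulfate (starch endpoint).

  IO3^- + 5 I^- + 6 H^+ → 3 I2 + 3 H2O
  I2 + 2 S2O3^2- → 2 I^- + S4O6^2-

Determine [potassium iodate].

n(S2O3^2-) = 0.0330 × 0.185 = 6.10 × 10^-3 mol
n(I2) = n(S2O3^2-)/2 = 3.05 × 10^-3 mol
From the 1:3 ratio, n(IO3^-) in the aliquot = 1/3 × 3.05 × 10^-3 = 1.02 × 10^-3 mol
[IO3^-] = 1.02 × 10^-3 / 0.0196 = 0.0519 mol/L

0.0519 mol/L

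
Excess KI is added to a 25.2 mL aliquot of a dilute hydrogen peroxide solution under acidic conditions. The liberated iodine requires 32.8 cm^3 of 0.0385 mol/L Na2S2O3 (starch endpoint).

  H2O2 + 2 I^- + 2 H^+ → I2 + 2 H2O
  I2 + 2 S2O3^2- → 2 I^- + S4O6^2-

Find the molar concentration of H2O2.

n(S2O3^2-) = 0.0328 × 0.0385 = 1.26 × 10^-3 mol
n(I2) = n(S2O3^2-)/2 = 6.31 × 10^-4 mol
n(H2O2) in the aliquot = 6.31 × 10^-4 mol (1:1 ratio)
[H2O2] = 6.31 × 10^-4 / 0.0252 = 0.0251 mol/L

0.0251 mol/L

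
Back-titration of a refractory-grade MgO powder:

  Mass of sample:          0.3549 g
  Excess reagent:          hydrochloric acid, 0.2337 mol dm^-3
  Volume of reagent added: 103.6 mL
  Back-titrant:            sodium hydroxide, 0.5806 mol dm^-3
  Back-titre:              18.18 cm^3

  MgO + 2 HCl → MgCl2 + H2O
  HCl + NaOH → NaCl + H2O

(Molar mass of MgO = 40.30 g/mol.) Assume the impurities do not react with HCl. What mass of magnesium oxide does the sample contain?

0.2752 g

n(HCl) added = 0.1036 × 0.2337 = 0.02421 mol
n(NaOH) used in back-titration = 0.01818 × 0.5806 = 0.01056 mol
n(HCl) left over = 0.01056 mol (1:1 ratio)
n(HCl) consumed by analyte = 0.02421 − 0.01056 = 0.01366 mol
From the 1:2 ratio, n(MgO) = 1/2 × 0.01366 = 6.828 × 10^-3 mol
mass of MgO = 6.828 × 10^-3 × 40.30 = 0.2752 g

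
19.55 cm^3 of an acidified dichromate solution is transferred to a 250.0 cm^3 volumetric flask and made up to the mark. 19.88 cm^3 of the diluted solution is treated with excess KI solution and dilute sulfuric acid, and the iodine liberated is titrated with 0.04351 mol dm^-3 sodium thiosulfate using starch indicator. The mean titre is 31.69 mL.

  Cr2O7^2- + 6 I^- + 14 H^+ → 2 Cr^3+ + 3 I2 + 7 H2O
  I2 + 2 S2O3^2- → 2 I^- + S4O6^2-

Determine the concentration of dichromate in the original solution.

0.1478 mol/L

n(S2O3^2-) = 0.03169 × 0.04351 = 1.379 × 10^-3 mol
n(I2) = n(S2O3^2-)/2 = 6.894 × 10^-4 mol
From the 1:3 ratio, n(Cr2O7^2-) in the aliquot = 1/3 × 6.894 × 10^-4 = 2.298 × 10^-4 mol
[Cr2O7^2-]_dilute = 2.298 × 10^-4 / 0.01988 = 0.01156 mol/L
[Cr2O7^2-]_original = 0.01156 × 250.0/19.55 = 0.1478 mol/L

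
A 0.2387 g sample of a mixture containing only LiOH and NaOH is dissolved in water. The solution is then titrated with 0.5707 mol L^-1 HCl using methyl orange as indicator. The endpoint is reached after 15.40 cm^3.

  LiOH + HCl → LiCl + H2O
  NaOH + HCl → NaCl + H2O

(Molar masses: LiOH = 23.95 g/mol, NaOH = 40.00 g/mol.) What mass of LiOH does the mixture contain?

0.1684 g

n(HCl) = 0.01540 × 0.5707 = 8.789 × 10^-3 mol
Let x = n(LiOH), y = n(NaOH).
Titrant: 1x + 1y = 8.789 × 10^-3;  mass: 23.95x + 40.00y = 0.2387
Solving, x = 7.031 × 10^-3 mol, y = 1.758 × 10^-3 mol
mass of LiOH = 7.031 × 10^-3 × 23.95 = 0.1684 g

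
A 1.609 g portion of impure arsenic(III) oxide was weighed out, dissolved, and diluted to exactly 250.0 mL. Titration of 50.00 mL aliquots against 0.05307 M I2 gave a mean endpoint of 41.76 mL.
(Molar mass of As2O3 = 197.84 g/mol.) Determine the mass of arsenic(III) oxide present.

1.096 g

As2O3 + 2 I2 + 2 H2O → As2O5 + 4 HI
n(I2) per titration = 0.04176 × 0.05307 = 2.216 × 10^-3 mol
From the 1:2 ratio, n(As2O3) in each aliquot = 1/2 × 2.216 × 10^-3 = 1.108 × 10^-3 mol
n(As2O3) in the whole flask = 1.108 × 10^-3 × 250.0/50.00 = 5.541 × 10^-3 mol
mass of As2O3 = 5.541 × 10^-3 × 197.84 = 1.096 g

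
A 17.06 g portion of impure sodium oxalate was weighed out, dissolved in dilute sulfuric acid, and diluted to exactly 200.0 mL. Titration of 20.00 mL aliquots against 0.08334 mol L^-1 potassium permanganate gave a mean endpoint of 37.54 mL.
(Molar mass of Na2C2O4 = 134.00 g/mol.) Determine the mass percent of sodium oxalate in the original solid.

2 MnO4^- + 5 C2O4^2- + 16 H^+ → 2 Mn^2+ + 10 CO2 + 8 H2O
n(KMnO4) per titration = 0.03754 × 0.08334 = 3.129 × 10^-3 mol
From the 5:2 ratio, n(Na2C2O4) in each aliquot = 5/2 × 3.129 × 10^-3 = 7.821 × 10^-3 mol
n(Na2C2O4) in the whole flask = 7.821 × 10^-3 × 200.0/20.00 = 0.07821 mol
mass of Na2C2O4 = 0.07821 × 134.00 = 10.48 g
% Na2C2O4 = 10.48 / 17.06 × 100 = 61.43 %

61.43 %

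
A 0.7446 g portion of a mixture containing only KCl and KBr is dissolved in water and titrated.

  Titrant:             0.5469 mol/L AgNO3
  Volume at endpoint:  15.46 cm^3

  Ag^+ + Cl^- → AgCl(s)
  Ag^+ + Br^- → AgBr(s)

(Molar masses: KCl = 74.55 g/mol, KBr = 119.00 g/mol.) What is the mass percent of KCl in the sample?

n(AgNO3) = 0.01546 × 0.5469 = 8.455 × 10^-3 mol
Let x = n(KCl), y = n(KBr).
Titrant: 1x + 1y = 8.455 × 10^-3;  mass: 74.55x + 119.00y = 0.7446
Solving, x = 5.884 × 10^-3 mol, y = 2.571 × 10^-3 mol
mass of KCl = 5.884 × 10^-3 × 74.55 = 0.4387 g
% KCl = 0.4387 / 0.7446 × 100 = 58.91 %

58.91 %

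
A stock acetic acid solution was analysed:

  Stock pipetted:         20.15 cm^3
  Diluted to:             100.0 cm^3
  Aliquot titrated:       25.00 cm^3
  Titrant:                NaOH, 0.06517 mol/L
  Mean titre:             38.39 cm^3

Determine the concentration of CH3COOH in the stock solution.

CH3COOH + NaOH → CH3COONa + H2O
n(NaOH) = 0.03839 × 0.06517 = 2.502 × 10^-3 mol
n(CH3COOH) in the aliquot = 2.502 × 10^-3 mol (1:1 ratio)
[CH3COOH]_dilute = 2.502 × 10^-3 / 0.02500 = 0.1001 mol/L
Dilution factor = 100.0 / 20.15 = 4.963
[CH3COOH]_stock = 0.1001 × 4.963 = 0.4967 mol/L

0.4967 mol/L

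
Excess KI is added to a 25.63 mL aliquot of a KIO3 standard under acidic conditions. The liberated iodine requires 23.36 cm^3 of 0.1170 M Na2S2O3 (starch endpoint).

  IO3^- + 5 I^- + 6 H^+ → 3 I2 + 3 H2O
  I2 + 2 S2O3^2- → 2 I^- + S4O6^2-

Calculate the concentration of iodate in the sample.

0.01777 M

n(S2O3^2-) = 0.02336 × 0.1170 = 2.733 × 10^-3 mol
n(I2) = n(S2O3^2-)/2 = 1.367 × 10^-3 mol
From the 1:3 ratio, n(IO3^-) in the aliquot = 1/3 × 1.367 × 10^-3 = 4.555 × 10^-4 mol
[IO3^-] = 4.555 × 10^-4 / 0.02563 = 0.01777 mol/L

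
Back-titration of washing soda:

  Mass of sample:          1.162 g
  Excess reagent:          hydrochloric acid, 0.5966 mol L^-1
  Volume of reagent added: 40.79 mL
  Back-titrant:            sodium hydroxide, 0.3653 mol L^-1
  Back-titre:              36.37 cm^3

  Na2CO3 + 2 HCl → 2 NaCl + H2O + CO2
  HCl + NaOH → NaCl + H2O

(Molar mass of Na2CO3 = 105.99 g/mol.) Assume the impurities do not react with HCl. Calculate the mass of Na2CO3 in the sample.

n(HCl) added = 0.04079 × 0.5966 = 0.02434 mol
n(NaOH) used in back-titration = 0.03637 × 0.3653 = 0.01329 mol
n(HCl) left over = 0.01329 mol (1:1 ratio)
n(HCl) consumed by analyte = 0.02434 − 0.01329 = 0.01105 mol
From the 1:2 ratio, n(Na2CO3) = 1/2 × 0.01105 = 5.525 × 10^-3 mol
mass of Na2CO3 = 5.525 × 10^-3 × 105.99 = 0.5856 g

0.5856 g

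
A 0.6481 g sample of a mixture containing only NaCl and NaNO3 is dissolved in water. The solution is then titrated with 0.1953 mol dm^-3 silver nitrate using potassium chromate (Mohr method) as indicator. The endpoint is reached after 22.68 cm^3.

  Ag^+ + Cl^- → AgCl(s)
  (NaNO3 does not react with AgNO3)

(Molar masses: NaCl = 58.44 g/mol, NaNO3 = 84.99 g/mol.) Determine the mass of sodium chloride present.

0.2589 g

n(AgNO3) = 0.02268 × 0.1953 = 4.429 × 10^-3 mol
Let x = n(NaCl), y = n(NaNO3).
Titrant: 1x = 4.429 × 10^-3;  mass: 58.44x + 84.99y = 0.6481
Solving, x = 4.429 × 10^-3 mol, y = 4.580 × 10^-3 mol
mass of NaCl = 4.429 × 10^-3 × 58.44 = 0.2589 g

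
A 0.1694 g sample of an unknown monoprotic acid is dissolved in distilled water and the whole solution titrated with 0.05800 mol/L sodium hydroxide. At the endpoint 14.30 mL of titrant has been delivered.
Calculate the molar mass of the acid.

n(NaOH) = 0.01430 L × 0.05800 mol/L = 8.294 × 10^-4 mol
n(HA) = 8.294 × 10^-4 mol (1:1 ratio)
M = m / n = 0.1694 g / 8.294 × 10^-4 mol = 204.2 g/mol

204.2 g/mol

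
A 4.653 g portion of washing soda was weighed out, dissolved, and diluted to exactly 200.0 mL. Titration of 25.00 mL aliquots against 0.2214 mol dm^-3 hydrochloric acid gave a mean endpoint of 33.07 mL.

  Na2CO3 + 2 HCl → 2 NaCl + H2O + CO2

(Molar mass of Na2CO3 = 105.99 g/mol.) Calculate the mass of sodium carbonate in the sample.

3.104 g

n(HCl) per titration = 0.03307 × 0.2214 = 7.322 × 10^-3 mol
From the 1:2 ratio, n(Na2CO3) in each aliquot = 1/2 × 7.322 × 10^-3 = 3.661 × 10^-3 mol
n(Na2CO3) in the whole flask = 3.661 × 10^-3 × 200.0/25.00 = 0.02929 mol
mass of Na2CO3 = 0.02929 × 105.99 = 3.104 g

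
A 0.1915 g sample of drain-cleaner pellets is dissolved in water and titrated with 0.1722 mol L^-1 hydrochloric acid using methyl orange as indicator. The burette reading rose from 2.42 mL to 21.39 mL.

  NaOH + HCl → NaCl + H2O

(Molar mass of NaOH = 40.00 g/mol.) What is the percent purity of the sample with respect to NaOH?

n(HCl) = 0.01897 L × 0.1722 mol/L = 3.267 × 10^-3 mol
n(NaOH) = 3.267 × 10^-3 mol (1:1 ratio)
mass of NaOH = 3.267 × 10^-3 × 40.00 g/mol = 0.1307 g
% NaOH = 0.1307 / 0.1915 × 100 = 68.23 %

68.23 %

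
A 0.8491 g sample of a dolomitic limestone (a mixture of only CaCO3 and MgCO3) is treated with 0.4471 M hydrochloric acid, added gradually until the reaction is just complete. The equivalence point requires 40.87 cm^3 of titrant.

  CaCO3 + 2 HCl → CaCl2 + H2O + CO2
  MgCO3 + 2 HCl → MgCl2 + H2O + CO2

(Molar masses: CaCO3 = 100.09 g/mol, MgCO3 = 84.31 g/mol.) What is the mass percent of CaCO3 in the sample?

58.87 %

n(HCl) = 0.04087 × 0.4471 = 0.01827 mol
Let x = n(CaCO3), y = n(MgCO3).
Titrant: 2x + 2y = 0.01827;  mass: 100.09x + 84.31y = 0.8491
Solving, x = 4.994 × 10^-3 mol, y = 4.143 × 10^-3 mol
mass of CaCO3 = 4.994 × 10^-3 × 100.09 = 0.4998 g
% CaCO3 = 0.4998 / 0.8491 × 100 = 58.87 %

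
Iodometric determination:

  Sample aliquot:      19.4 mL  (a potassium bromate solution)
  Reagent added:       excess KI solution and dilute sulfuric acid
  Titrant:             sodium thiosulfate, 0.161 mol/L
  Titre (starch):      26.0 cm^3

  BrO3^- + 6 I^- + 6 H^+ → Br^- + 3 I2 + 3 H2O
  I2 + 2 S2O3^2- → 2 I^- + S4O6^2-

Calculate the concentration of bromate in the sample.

0.0360 mol/L

n(S2O3^2-) = 0.0260 × 0.161 = 4.19 × 10^-3 mol
n(I2) = n(S2O3^2-)/2 = 2.09 × 10^-3 mol
From the 1:3 ratio, n(BrO3^-) in the aliquot = 1/3 × 2.09 × 10^-3 = 6.98 × 10^-4 mol
[BrO3^-] = 6.98 × 10^-4 / 0.0194 = 0.0360 mol/L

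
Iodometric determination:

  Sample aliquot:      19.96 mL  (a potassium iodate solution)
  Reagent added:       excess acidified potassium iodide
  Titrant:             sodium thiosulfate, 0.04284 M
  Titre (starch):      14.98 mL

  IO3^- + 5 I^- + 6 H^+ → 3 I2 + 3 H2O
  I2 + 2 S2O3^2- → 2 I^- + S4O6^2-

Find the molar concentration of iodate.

0.005359 M

n(S2O3^2-) = 0.01498 × 0.04284 = 6.417 × 10^-4 mol
n(I2) = n(S2O3^2-)/2 = 3.209 × 10^-4 mol
From the 1:3 ratio, n(IO3^-) in the aliquot = 1/3 × 3.209 × 10^-4 = 1.070 × 10^-4 mol
[IO3^-] = 1.070 × 10^-4 / 0.01996 = 0.005359 mol/L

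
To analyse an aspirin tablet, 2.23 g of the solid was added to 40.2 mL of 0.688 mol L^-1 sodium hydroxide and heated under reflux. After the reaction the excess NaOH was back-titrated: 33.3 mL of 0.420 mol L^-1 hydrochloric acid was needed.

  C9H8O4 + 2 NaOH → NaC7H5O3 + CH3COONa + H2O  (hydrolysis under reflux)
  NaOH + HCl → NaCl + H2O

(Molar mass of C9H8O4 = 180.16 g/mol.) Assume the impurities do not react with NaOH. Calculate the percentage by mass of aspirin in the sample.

n(NaOH) added = 0.0402 × 0.688 = 0.0277 mol
n(HCl) used in back-titration = 0.0333 × 0.420 = 0.0140 mol
n(NaOH) left over = 0.0140 mol (1:1 ratio)
n(NaOH) consumed by analyte = 0.0277 − 0.0140 = 0.0137 mol
From the 1:2 ratio, n(C9H8O4) = 1/2 × 0.0137 = 6.84 × 10^-3 mol
mass of C9H8O4 = 6.84 × 10^-3 × 180.16 = 1.23 g
% C9H8O4 = 1.23 / 2.23 × 100 = 55.2 %

55.2 %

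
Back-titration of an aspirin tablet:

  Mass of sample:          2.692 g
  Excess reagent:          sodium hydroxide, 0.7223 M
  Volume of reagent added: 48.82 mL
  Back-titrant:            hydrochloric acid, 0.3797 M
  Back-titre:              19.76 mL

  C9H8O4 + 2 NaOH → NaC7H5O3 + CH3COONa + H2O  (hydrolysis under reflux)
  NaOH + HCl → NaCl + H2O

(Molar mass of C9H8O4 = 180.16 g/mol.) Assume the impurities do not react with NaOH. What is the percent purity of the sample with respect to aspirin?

92.89 %

n(NaOH) added = 0.04882 × 0.7223 = 0.03526 mol
n(HCl) used in back-titration = 0.01976 × 0.3797 = 7.503 × 10^-3 mol
n(NaOH) left over = 7.503 × 10^-3 mol (1:1 ratio)
n(NaOH) consumed by analyte = 0.03526 − 7.503 × 10^-3 = 0.02776 mol
From the 1:2 ratio, n(C9H8O4) = 1/2 × 0.02776 = 0.01388 mol
mass of C9H8O4 = 0.01388 × 180.16 = 2.501 g
% C9H8O4 = 2.501 / 2.692 × 100 = 92.89 %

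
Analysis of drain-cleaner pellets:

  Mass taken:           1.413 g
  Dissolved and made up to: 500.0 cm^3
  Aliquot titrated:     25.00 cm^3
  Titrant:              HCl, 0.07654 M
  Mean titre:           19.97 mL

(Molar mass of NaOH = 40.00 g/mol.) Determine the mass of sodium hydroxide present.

1.223 g

NaOH + HCl → NaCl + H2O
n(HCl) per titration = 0.01997 × 0.07654 = 1.529 × 10^-3 mol
n(NaOH) in each aliquot = 1.529 × 10^-3 mol (1:1 ratio)
n(NaOH) in the whole flask = 1.529 × 10^-3 × 500.0/25.00 = 0.03057 mol
mass of NaOH = 0.03057 × 40.00 = 1.223 g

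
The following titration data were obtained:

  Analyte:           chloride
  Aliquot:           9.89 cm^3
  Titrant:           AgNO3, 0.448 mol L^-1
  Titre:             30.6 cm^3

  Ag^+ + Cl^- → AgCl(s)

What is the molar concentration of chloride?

n(AgNO3) = 0.0306 L × 0.448 mol/L = 0.0137 mol
n(Cl-) = 0.0137 mol (1:1 mole ratio)
[Cl-] = 0.0137 mol / 0.00989 L = 1.39 mol/L

1.39 mol/L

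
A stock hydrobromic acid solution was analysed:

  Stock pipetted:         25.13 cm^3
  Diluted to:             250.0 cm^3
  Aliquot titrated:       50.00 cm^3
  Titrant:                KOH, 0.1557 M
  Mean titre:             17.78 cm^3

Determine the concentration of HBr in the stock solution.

HBr + KOH → KBr + H2O
n(KOH) = 0.01778 × 0.1557 = 2.768 × 10^-3 mol
n(HBr) in the aliquot = 2.768 × 10^-3 mol (1:1 ratio)
[HBr]_dilute = 2.768 × 10^-3 / 0.05000 = 0.05537 mol/L
Dilution factor = 250.0 / 25.13 = 9.948
[HBr]_stock = 0.05537 × 9.948 = 0.5508 mol/L

0.5508 M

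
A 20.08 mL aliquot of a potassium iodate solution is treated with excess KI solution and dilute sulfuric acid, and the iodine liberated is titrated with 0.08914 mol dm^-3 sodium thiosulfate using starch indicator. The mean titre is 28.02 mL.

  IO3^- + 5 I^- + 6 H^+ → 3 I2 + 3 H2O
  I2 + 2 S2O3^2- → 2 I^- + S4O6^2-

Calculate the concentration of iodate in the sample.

n(S2O3^2-) = 0.02802 × 0.08914 = 2.498 × 10^-3 mol
n(I2) = n(S2O3^2-)/2 = 1.249 × 10^-3 mol
From the 1:3 ratio, n(IO3^-) in the aliquot = 1/3 × 1.249 × 10^-3 = 4.163 × 10^-4 mol
[IO3^-] = 4.163 × 10^-4 / 0.02008 = 0.02073 mol/L

0.02073 mol/L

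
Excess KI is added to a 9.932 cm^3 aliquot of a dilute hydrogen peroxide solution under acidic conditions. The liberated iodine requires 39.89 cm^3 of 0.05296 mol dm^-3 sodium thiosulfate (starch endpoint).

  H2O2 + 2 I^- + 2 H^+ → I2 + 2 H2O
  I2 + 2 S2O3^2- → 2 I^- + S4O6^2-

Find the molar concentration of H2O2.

n(S2O3^2-) = 0.03989 × 0.05296 = 2.113 × 10^-3 mol
n(I2) = n(S2O3^2-)/2 = 1.056 × 10^-3 mol
n(H2O2) in the aliquot = 1.056 × 10^-3 mol (1:1 ratio)
[H2O2] = 1.056 × 10^-3 / 0.009932 = 0.1064 mol/L

0.1064 mol/L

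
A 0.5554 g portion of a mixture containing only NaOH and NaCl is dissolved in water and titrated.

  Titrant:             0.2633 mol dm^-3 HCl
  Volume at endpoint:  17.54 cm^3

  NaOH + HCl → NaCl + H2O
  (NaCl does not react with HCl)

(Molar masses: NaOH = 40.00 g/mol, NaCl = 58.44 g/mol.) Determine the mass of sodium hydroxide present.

n(HCl) = 0.01754 × 0.2633 = 4.618 × 10^-3 mol
Let x = n(NaOH), y = n(NaCl).
Titrant: 1x = 4.618 × 10^-3;  mass: 40.00x + 58.44y = 0.5554
Solving, x = 4.618 × 10^-3 mol, y = 6.343 × 10^-3 mol
mass of NaOH = 4.618 × 10^-3 × 40.00 = 0.1847 g

0.1847 g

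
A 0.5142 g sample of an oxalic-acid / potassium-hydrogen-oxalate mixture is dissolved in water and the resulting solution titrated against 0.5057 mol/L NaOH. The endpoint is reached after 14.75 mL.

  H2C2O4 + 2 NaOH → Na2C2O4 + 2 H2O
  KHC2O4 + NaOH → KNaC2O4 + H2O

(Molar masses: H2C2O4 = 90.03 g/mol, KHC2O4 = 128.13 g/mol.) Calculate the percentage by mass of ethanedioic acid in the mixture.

46.51 %

n(NaOH) = 0.01475 × 0.5057 = 7.459 × 10^-3 mol
Let x = n(H2C2O4), y = n(KHC2O4).
Titrant: 2x + 1y = 7.459 × 10^-3;  mass: 90.03x + 128.13y = 0.5142
Solving, x = 2.656 × 10^-3 mol, y = 2.147 × 10^-3 mol
mass of H2C2O4 = 2.656 × 10^-3 × 90.03 = 0.2391 g
% H2C2O4 = 0.2391 / 0.5142 × 100 = 46.51 %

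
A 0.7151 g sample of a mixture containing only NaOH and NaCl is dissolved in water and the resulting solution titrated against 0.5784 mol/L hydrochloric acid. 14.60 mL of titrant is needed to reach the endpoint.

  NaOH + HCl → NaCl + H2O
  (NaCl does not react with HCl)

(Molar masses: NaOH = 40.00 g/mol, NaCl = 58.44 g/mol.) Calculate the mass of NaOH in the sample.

0.3378 g

n(HCl) = 0.01460 × 0.5784 = 8.445 × 10^-3 mol
Let x = n(NaOH), y = n(NaCl).
Titrant: 1x = 8.445 × 10^-3;  mass: 40.00x + 58.44y = 0.7151
Solving, x = 8.445 × 10^-3 mol, y = 6.456 × 10^-3 mol
mass of NaOH = 8.445 × 10^-3 × 40.00 = 0.3378 g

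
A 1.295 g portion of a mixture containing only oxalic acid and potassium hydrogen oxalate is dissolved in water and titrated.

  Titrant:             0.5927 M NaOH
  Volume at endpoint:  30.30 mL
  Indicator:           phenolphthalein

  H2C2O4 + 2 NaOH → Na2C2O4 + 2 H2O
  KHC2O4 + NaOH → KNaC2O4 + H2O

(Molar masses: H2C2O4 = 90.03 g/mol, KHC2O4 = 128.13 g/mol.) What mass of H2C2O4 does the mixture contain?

n(NaOH) = 0.03030 × 0.5927 = 0.01796 mol
Let x = n(H2C2O4), y = n(KHC2O4).
Titrant: 2x + 1y = 0.01796;  mass: 90.03x + 128.13y = 1.295
Solving, x = 6.052 × 10^-3 mol, y = 5.854 × 10^-3 mol
mass of H2C2O4 = 6.052 × 10^-3 × 90.03 = 0.5449 g

0.5449 g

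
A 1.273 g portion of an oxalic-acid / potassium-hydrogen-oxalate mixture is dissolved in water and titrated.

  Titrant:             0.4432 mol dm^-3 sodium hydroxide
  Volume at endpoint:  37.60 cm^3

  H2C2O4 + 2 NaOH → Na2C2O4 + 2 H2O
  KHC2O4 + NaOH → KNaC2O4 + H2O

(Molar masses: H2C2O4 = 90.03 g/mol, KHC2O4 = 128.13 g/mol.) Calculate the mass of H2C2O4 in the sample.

0.4670 g

n(NaOH) = 0.03760 × 0.4432 = 0.01666 mol
Let x = n(H2C2O4), y = n(KHC2O4).
Titrant: 2x + 1y = 0.01666;  mass: 90.03x + 128.13y = 1.273
Solving, x = 5.187 × 10^-3 mol, y = 6.291 × 10^-3 mol
mass of H2C2O4 = 5.187 × 10^-3 × 90.03 = 0.4670 g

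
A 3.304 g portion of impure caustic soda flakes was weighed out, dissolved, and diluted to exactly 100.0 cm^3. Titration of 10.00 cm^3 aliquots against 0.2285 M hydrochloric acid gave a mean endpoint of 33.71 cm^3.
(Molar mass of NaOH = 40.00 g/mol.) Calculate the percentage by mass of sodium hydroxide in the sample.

NaOH + HCl → NaCl + H2O
n(HCl) per titration = 0.03371 × 0.2285 = 7.703 × 10^-3 mol
n(NaOH) in each aliquot = 7.703 × 10^-3 mol (1:1 ratio)
n(NaOH) in the whole flask = 7.703 × 10^-3 × 100.0/10.00 = 0.07703 mol
mass of NaOH = 0.07703 × 40.00 = 3.081 g
% NaOH = 3.081 / 3.304 × 100 = 93.25 %

93.25 %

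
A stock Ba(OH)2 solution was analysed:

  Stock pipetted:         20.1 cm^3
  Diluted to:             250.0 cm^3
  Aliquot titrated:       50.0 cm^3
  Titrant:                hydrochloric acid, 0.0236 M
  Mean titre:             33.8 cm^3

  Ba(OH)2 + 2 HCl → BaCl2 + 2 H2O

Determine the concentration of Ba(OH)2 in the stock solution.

0.0992 M

n(HCl) = 0.0338 × 0.0236 = 7.98 × 10^-4 mol
From the 1:2 ratio, n(Ba(OH)2) in the aliquot = 1/2 × 7.98 × 10^-4 = 3.99 × 10^-4 mol
[Ba(OH)2]_dilute = 3.99 × 10^-4 / 0.0500 = 0.00798 mol/L
Dilution factor = 250.0 / 20.1 = 12.44
[Ba(OH)2]_stock = 0.00798 × 12.44 = 0.0992 mol/L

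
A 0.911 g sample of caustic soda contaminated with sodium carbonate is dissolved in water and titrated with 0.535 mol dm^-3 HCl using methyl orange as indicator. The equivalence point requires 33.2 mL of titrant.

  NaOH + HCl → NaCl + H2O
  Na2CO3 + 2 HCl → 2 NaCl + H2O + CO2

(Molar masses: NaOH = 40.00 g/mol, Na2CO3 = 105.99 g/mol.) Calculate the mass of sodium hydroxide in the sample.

n(HCl) = 0.0332 × 0.535 = 0.0178 mol
Let x = n(NaOH), y = n(Na2CO3).
Titrant: 1x + 2y = 0.0178;  mass: 40.00x + 105.99y = 0.911
Solving, x = 2.33 × 10^-3 mol, y = 7.72 × 10^-3 mol
mass of NaOH = 2.33 × 10^-3 × 40.00 = 0.0933 g

0.0933 g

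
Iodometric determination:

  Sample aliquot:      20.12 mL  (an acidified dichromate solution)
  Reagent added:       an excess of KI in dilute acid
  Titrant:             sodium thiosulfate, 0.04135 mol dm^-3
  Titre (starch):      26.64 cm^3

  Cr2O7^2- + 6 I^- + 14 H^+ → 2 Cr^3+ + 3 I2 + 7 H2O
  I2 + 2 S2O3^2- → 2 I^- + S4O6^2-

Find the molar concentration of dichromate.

n(S2O3^2-) = 0.02664 × 0.04135 = 1.102 × 10^-3 mol
n(I2) = n(S2O3^2-)/2 = 5.508 × 10^-4 mol
From the 1:3 ratio, n(Cr2O7^2-) in the aliquot = 1/3 × 5.508 × 10^-4 = 1.836 × 10^-4 mol
[Cr2O7^2-] = 1.836 × 10^-4 / 0.02012 = 0.009125 mol/L

0.009125 mol/L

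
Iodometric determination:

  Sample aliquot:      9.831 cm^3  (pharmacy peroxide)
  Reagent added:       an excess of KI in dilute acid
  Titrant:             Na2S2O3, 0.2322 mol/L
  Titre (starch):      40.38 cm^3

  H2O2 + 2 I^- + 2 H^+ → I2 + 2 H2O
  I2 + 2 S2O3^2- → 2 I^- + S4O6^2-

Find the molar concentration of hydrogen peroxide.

n(S2O3^2-) = 0.04038 × 0.2322 = 9.376 × 10^-3 mol
n(I2) = n(S2O3^2-)/2 = 4.688 × 10^-3 mol
n(H2O2) in the aliquot = 4.688 × 10^-3 mol (1:1 ratio)
[H2O2] = 4.688 × 10^-3 / 0.009831 = 0.4769 mol/L

0.4769 mol/L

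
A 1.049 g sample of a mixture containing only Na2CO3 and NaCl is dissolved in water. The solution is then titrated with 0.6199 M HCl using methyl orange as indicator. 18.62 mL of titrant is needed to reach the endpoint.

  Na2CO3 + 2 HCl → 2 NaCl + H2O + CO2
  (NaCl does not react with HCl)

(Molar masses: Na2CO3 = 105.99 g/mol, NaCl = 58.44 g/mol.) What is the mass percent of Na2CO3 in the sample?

n(HCl) = 0.01862 × 0.6199 = 0.01154 mol
Let x = n(Na2CO3), y = n(NaCl).
Titrant: 2x = 0.01154;  mass: 105.99x + 58.44y = 1.049
Solving, x = 5.771 × 10^-3 mol, y = 7.483 × 10^-3 mol
mass of Na2CO3 = 5.771 × 10^-3 × 105.99 = 0.6117 g
% Na2CO3 = 0.6117 / 1.049 × 100 = 58.31 %

58.31 %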